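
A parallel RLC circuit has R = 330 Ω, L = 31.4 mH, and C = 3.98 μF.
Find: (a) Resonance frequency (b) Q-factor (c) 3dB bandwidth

Step 1 — Resonance: ω₀ = 1/√(LC) = 1/√(0.0314·3.98e-06) = 2829 rad/s.
Step 2 — f₀ = ω₀/(2π) = 450.2 Hz.
Step 3 — Parallel Q: Q = R/(ω₀L) = 330/(2829·0.0314) = 3.715.
Step 4 — Bandwidth: Δω = ω₀/Q = 761.4 rad/s; BW = Δω/(2π) = 121.2 Hz.

(a) f₀ = 450.2 Hz  (b) Q = 3.715  (c) BW = 121.2 Hz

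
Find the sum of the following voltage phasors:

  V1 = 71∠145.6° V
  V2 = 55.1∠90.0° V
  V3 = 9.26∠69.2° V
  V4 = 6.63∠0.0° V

Step 1 — Convert each phasor to rectangular form:
  V1 = 71·(cos(145.6°) + j·sin(145.6°)) = -58.58 + j40.11 V
  V2 = 55.1·(cos(90.0°) + j·sin(90.0°)) = 0 + j55.1 V
  V3 = 9.26·(cos(69.2°) + j·sin(69.2°)) = 3.288 + j8.656 V
  V4 = 6.63·(cos(0.0°) + j·sin(0.0°)) = 6.63 V
Step 2 — Sum components: V_total = -48.66 + j103.9 V.
Step 3 — Convert to polar: |V_total| = 114.7 V, ∠V_total = 115.1°.

V_total = 114.7∠115.1° V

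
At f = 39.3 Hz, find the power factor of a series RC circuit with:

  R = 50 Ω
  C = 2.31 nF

Step 1 — Angular frequency: ω = 2π·f = 2π·39.3 = 246.9 rad/s.
Step 2 — Component impedances:
  R: Z = R = 50 Ω
  C: Z = 1/(jωC) = -j/(ω·C) = 0 - j1.753e+06 Ω
Step 3 — Series combination: Z_total = R + C = 50 - j1.753e+06 Ω = 1.753e+06∠-90.0° Ω.
Step 4 — Power factor: PF = cos(φ) = Re(Z)/|Z| = 50/1.753e+06 = 2.852e-05.
Step 5 — Type: Im(Z) = -1.753e+06 ⇒ leading (phase φ = -90.0°).

PF = 2.852e-05 (leading, φ = -90.0°)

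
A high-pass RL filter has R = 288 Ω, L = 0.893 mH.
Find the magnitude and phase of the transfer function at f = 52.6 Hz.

Step 1 — Angular frequency: ω = 2π·52.6 = 330.5 rad/s.
Step 2 — Transfer function: H(jω) = jωL/(R + jωL).
Step 3 — Numerator jωL = j·0.2951; denominator R + jωL = 288 + j0.2951.
Step 4 — H = 1.05e-06 + j0.001025.
Step 5 — Magnitude: |H| = 0.001025 (-59.8 dB); phase: φ = 89.9°.

|H| = 0.001025 (-59.8 dB), φ = 89.9°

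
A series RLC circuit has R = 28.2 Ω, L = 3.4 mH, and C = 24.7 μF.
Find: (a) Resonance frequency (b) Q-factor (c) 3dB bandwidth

Step 1 — Resonance condition Im(Z)=0 gives ω₀ = 1/√(LC).
Step 2 — ω₀ = 1/√(0.0034·2.47e-05) = 3451 rad/s.
Step 3 — f₀ = ω₀/(2π) = 549.2 Hz.
Step 4 — Series Q: Q = ω₀L/R = 3451·0.0034/28.2 = 0.416.
Step 5 — 3dB bandwidth: Δω = ω₀/Q = 8294 rad/s; BW = Δω/(2π) = 1320 Hz.

(a) f₀ = 549.2 Hz  (b) Q = 0.416  (c) BW = 1320 Hz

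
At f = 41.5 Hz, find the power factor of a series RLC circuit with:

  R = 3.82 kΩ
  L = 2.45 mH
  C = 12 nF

Step 1 — Angular frequency: ω = 2π·f = 2π·41.5 = 260.8 rad/s.
Step 2 — Component impedances:
  R: Z = R = 3820 Ω
  L: Z = jωL = j·260.8·0.00245 = 0 + j0.6388 Ω
  C: Z = 1/(jωC) = -j/(ω·C) = 0 - j3.196e+05 Ω
Step 3 — Series combination: Z_total = R + L + C = 3820 - j3.196e+05 Ω = 3.196e+05∠-89.3° Ω.
Step 4 — Power factor: PF = cos(φ) = Re(Z)/|Z| = 3820/3.196e+05 = 0.01195.
Step 5 — Type: Im(Z) = -3.196e+05 ⇒ leading (phase φ = -89.3°).

PF = 0.01195 (leading, φ = -89.3°)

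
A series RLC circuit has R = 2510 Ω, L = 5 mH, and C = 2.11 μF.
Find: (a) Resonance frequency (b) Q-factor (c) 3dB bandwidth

Step 1 — Resonance condition Im(Z)=0 gives ω₀ = 1/√(LC).
Step 2 — ω₀ = 1/√(0.005·2.11e-06) = 9736 rad/s.
Step 3 — f₀ = ω₀/(2π) = 1550 Hz.
Step 4 — Series Q: Q = ω₀L/R = 9736·0.005/2510 = 0.01939.
Step 5 — 3dB bandwidth: Δω = ω₀/Q = 5.02e+05 rad/s; BW = Δω/(2π) = 7.99e+04 Hz.

(a) f₀ = 1550 Hz  (b) Q = 0.01939  (c) BW = 7.99e+04 Hz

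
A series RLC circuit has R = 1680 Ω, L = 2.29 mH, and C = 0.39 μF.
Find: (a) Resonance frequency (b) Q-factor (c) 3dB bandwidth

Step 1 — Resonance: ω₀ = 1/√(LC) = 1/√(0.00229·3.9e-07) = 3.346e+04 rad/s.
Step 2 — f₀ = ω₀/(2π) = 5326 Hz.
Step 3 — Series Q: Q = ω₀L/R = 3.346e+04·0.00229/1680 = 0.04561.
Step 4 — Bandwidth: Δω = ω₀/Q = 7.336e+05 rad/s; BW = Δω/(2π) = 1.168e+05 Hz.

(a) f₀ = 5326 Hz  (b) Q = 0.04561  (c) BW = 1.168e+05 Hz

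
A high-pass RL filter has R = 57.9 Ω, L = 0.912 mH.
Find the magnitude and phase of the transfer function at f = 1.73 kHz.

Step 1 — Angular frequency: ω = 2π·1730 = 1.087e+04 rad/s.
Step 2 — Transfer function: H(jω) = jωL/(R + jωL).
Step 3 — Numerator jωL = j·9.913; denominator R + jωL = 57.9 + j9.913.
Step 4 — H = 0.02848 + j0.1663.
Step 5 — Magnitude: |H| = 0.1688 (-15.5 dB); phase: φ = 80.3°.

|H| = 0.1688 (-15.5 dB), φ = 80.3°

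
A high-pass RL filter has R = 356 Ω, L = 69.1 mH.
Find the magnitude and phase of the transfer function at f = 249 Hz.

Step 1 — Angular frequency: ω = 2π·249 = 1565 rad/s.
Step 2 — Transfer function: H(jω) = jωL/(R + jωL).
Step 3 — Numerator jωL = j·108.1; denominator R + jωL = 356 + j108.1.
Step 4 — H = 0.08443 + j0.278.
Step 5 — Magnitude: |H| = 0.2906 (-10.7 dB); phase: φ = 73.1°.

|H| = 0.2906 (-10.7 dB), φ = 73.1°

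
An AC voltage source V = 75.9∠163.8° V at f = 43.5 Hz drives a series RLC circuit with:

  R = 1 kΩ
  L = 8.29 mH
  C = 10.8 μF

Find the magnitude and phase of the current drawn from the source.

Step 1 — Angular frequency: ω = 2π·f = 2π·43.5 = 273.3 rad/s.
Step 2 — Component impedances:
  R: Z = R = 1000 Ω
  L: Z = jωL = j·273.3·0.00829 = 0 + j2.266 Ω
  C: Z = 1/(jωC) = -j/(ω·C) = 0 - j338.8 Ω
Step 3 — Series combination: Z_total = R + L + C = 1000 - j336.5 Ω = 1055∠-18.6° Ω.
Step 4 — Source phasor: V = 75.9∠163.8° V = -72.89 + j21.18 V.
Step 5 — Ohm's law: I = V / Z_total = (-72.89 + j21.18) / (1000 - j336.5) = -0.07187 - j0.00301 A.
Step 6 — Convert to polar: |I| = 0.07194 A, ∠I = -177.6°.

I = 0.07194∠-177.6° A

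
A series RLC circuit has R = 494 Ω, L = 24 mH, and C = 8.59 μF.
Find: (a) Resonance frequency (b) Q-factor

Step 1 — Resonance condition Im(Z)=0 gives ω₀ = 1/√(LC).
Step 2 — ω₀ = 1/√(0.024·8.59e-06) = 2202 rad/s.
Step 3 — f₀ = ω₀/(2π) = 350.5 Hz.
Step 4 — Series Q: Q = ω₀L/R = 2202·0.024/494 = 0.107.

(a) f₀ = 350.5 Hz  (b) Q = 0.107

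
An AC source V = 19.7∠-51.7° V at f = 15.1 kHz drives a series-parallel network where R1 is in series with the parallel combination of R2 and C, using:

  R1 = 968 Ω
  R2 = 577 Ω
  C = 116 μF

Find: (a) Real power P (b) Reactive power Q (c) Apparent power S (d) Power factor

Step 1 — Angular frequency: ω = 2π·f = 2π·1.51e+04 = 9.488e+04 rad/s.
Step 2 — Component impedances:
  R1: Z = R = 968 Ω
  R2: Z = R = 577 Ω
  C: Z = 1/(jωC) = -j/(ω·C) = 0 - j0.09086 Ω
Step 3 — Parallel branch: R2 || C = 1/(1/R2 + 1/C) = 1.431e-05 - j0.09086 Ω.
Step 4 — Series with R1: Z_total = R1 + (R2 || C) = 968 - j0.09086 Ω = 968∠-0.0° Ω.
Step 5 — Source phasor: V = 19.7∠-51.7° V = 12.21 - j15.46 V.
Step 6 — Current: I = V / Z = 0.01261 - j0.01597 A = 0.02035∠-51.7° A.
Step 7 — Complex power: S = V·I* = 0.4009 - j3.763e-05 VA.
Step 8 — Real power: P = Re(S) = 0.4009 W.
Step 9 — Reactive power: Q = Im(S) = -3.763e-05 VAR.
Step 10 — Apparent power: |S| = 0.4009 VA.
Step 11 — Power factor: PF = P/|S| = 1 (leading).

(a) P = 0.4009 W  (b) Q = -3.763e-05 VAR  (c) S = 0.4009 VA  (d) PF = 1 (leading)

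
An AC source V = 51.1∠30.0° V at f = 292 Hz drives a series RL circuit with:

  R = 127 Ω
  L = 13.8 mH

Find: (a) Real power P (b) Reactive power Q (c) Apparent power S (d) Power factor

Step 1 — Angular frequency: ω = 2π·f = 2π·292 = 1835 rad/s.
Step 2 — Component impedances:
  R: Z = R = 127 Ω
  L: Z = jωL = j·1835·0.0138 = 0 + j25.32 Ω
Step 3 — Series combination: Z_total = R + L = 127 + j25.32 Ω = 129.5∠11.3° Ω.
Step 4 — Source phasor: V = 51.1∠30.0° V = 44.25 + j25.55 V.
Step 5 — Current: I = V / Z = 0.3737 + j0.1267 A = 0.3946∠18.7° A.
Step 6 — Complex power: S = V·I* = 19.77 + j3.942 VA.
Step 7 — Real power: P = Re(S) = 19.77 W.
Step 8 — Reactive power: Q = Im(S) = 3.942 VAR.
Step 9 — Apparent power: |S| = 20.16 VA.
Step 10 — Power factor: PF = P/|S| = 0.9807 (lagging).

(a) P = 19.77 W  (b) Q = 3.942 VAR  (c) S = 20.16 VA  (d) PF = 0.9807 (lagging)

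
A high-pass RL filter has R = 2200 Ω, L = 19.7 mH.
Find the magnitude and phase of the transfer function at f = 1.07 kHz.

Step 1 — Angular frequency: ω = 2π·1070 = 6723 rad/s.
Step 2 — Transfer function: H(jω) = jωL/(R + jωL).
Step 3 — Numerator jωL = j·132.4; denominator R + jωL = 2200 + j132.4.
Step 4 — H = 0.003611 + j0.05998.
Step 5 — Magnitude: |H| = 0.06009 (-24.4 dB); phase: φ = 86.6°.

|H| = 0.06009 (-24.4 dB), φ = 86.6°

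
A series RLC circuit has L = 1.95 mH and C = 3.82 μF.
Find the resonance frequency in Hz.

Step 1 — Resonance condition Im(Z)=0 gives ω₀ = 1/√(LC).
Step 2 — ω₀ = 1/√(0.00195·3.82e-06) = 1.159e+04 rad/s.
Step 3 — f₀ = ω₀/(2π) = 1844 Hz.

f₀ = 1844 Hz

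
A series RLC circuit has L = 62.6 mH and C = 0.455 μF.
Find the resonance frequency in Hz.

Step 1 — Resonance condition Im(Z)=0 gives ω₀ = 1/√(LC).
Step 2 — ω₀ = 1/√(0.0626·4.55e-07) = 5925 rad/s.
Step 3 — f₀ = ω₀/(2π) = 943 Hz.

f₀ = 943 Hz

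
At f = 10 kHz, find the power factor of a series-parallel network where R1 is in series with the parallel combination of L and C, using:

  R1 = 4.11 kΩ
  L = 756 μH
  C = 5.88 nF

Step 1 — Angular frequency: ω = 2π·f = 2π·1e+04 = 6.283e+04 rad/s.
Step 2 — Component impedances:
  R1: Z = R = 4110 Ω
  L: Z = jωL = j·6.283e+04·0.000756 = 0 + j47.5 Ω
  C: Z = 1/(jωC) = -j/(ω·C) = 0 - j2707 Ω
Step 3 — Parallel branch: L || C = 1/(1/L + 1/C) = 0 + j48.35 Ω.
Step 4 — Series with R1: Z_total = R1 + (L || C) = 4110 + j48.35 Ω = 4110∠0.7° Ω.
Step 5 — Power factor: PF = cos(φ) = Re(Z)/|Z| = 4110/4110.3 = 0.9999.
Step 6 — Type: Im(Z) = 48.35 ⇒ lagging (phase φ = 0.7°).

PF = 0.9999 (lagging, φ = 0.7°)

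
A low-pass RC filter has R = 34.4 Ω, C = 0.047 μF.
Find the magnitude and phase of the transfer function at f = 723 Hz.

Step 1 — Angular frequency: ω = 2π·723 = 4543 rad/s.
Step 2 — Transfer function: H(jω) = 1/(1 + jωRC).
Step 3 — Denominator: 1 + jωRC = 1 + j·4543·34.4·4.7e-08 = 1 + j0.007345.
Step 4 — H = 0.9999 - j0.007344.
Step 5 — Magnitude: |H| = 1 (-0.0 dB); phase: φ = -0.4°.

|H| = 1 (-0.0 dB), φ = -0.4°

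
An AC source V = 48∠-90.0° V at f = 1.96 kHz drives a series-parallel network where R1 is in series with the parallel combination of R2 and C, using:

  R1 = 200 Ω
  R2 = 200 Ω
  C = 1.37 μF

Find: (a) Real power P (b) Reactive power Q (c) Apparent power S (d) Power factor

Step 1 — Angular frequency: ω = 2π·f = 2π·1960 = 1.232e+04 rad/s.
Step 2 — Component impedances:
  R1: Z = R = 200 Ω
  R2: Z = R = 200 Ω
  C: Z = 1/(jωC) = -j/(ω·C) = 0 - j59.27 Ω
Step 3 — Parallel branch: R2 || C = 1/(1/R2 + 1/C) = 16.15 - j54.49 Ω.
Step 4 — Series with R1: Z_total = R1 + (R2 || C) = 216.1 - j54.49 Ω = 222.9∠-14.1° Ω.
Step 5 — Source phasor: V = 48∠-90.0° V = 0 - j48 V.
Step 6 — Current: I = V / Z = 0.05263 - j0.2088 A = 0.2153∠-75.9° A.
Step 7 — Complex power: S = V·I* = 10.02 - j2.526 VA.
Step 8 — Real power: P = Re(S) = 10.02 W.
Step 9 — Reactive power: Q = Im(S) = -2.526 VAR.
Step 10 — Apparent power: |S| = 10.34 VA.
Step 11 — Power factor: PF = P/|S| = 0.9697 (leading).

(a) P = 10.02 W  (b) Q = -2.526 VAR  (c) S = 10.34 VA  (d) PF = 0.9697 (leading)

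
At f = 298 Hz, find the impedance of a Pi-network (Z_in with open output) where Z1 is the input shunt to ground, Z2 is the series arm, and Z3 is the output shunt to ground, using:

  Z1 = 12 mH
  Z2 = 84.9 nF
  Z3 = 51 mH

Step 1 — Angular frequency: ω = 2π·f = 2π·298 = 1872 rad/s.
Step 2 — Component impedances:
  Z1: Z = jωL = j·1872·0.012 = 0 + j22.47 Ω
  Z2: Z = 1/(jωC) = -j/(ω·C) = 0 - j6291 Ω
  Z3: Z = jωL = j·1872·0.051 = 0 + j95.49 Ω
Step 3 — With open output, the series arm Z2 and the output shunt Z3 appear in series to ground: Z2 + Z3 = 0 - j6195 Ω.
Step 4 — Parallel with input shunt Z1: Z_in = Z1 || (Z2 + Z3) = 0 + j22.55 Ω = 22.55∠90.0° Ω.

Z = 0 + j22.55 Ω = 22.55∠90.0° Ω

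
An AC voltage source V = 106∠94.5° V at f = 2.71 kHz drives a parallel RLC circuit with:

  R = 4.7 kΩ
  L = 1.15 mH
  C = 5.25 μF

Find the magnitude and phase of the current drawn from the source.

Step 1 — Angular frequency: ω = 2π·f = 2π·2710 = 1.703e+04 rad/s.
Step 2 — Component impedances:
  R: Z = R = 4700 Ω
  L: Z = jωL = j·1.703e+04·0.00115 = 0 + j19.58 Ω
  C: Z = 1/(jωC) = -j/(ω·C) = 0 - j11.19 Ω
Step 3 — Parallel combination: 1/Z_total = 1/R + 1/L + 1/C; Z_total = 0.1448 - j26.09 Ω = 26.09∠-89.7° Ω.
Step 4 — Source phasor: V = 106∠94.5° V = -8.317 + j105.7 V.
Step 5 — Ohm's law: I = V / Z_total = (-8.317 + j105.7) / (0.1448 - j26.09) = -4.052 - j0.2963 A.
Step 6 — Convert to polar: |I| = 4.063 A, ∠I = -175.8°.

I = 4.063∠-175.8° A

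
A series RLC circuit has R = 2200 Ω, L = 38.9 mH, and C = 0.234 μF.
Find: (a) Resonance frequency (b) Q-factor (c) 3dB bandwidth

Step 1 — Resonance condition Im(Z)=0 gives ω₀ = 1/√(LC).
Step 2 — ω₀ = 1/√(0.0389·2.34e-07) = 1.048e+04 rad/s.
Step 3 — f₀ = ω₀/(2π) = 1668 Hz.
Step 4 — Series Q: Q = ω₀L/R = 1.048e+04·0.0389/2200 = 0.1853.
Step 5 — 3dB bandwidth: Δω = ω₀/Q = 5.656e+04 rad/s; BW = Δω/(2π) = 9001 Hz.

(a) f₀ = 1668 Hz  (b) Q = 0.1853  (c) BW = 9001 Hz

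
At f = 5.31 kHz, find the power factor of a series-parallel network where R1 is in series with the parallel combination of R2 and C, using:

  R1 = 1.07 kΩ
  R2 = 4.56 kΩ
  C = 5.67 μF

Step 1 — Angular frequency: ω = 2π·f = 2π·5310 = 3.336e+04 rad/s.
Step 2 — Component impedances:
  R1: Z = R = 1070 Ω
  R2: Z = R = 4560 Ω
  C: Z = 1/(jωC) = -j/(ω·C) = 0 - j5.286 Ω
Step 3 — Parallel branch: R2 || C = 1/(1/R2 + 1/C) = 0.006128 - j5.286 Ω.
Step 4 — Series with R1: Z_total = R1 + (R2 || C) = 1070 - j5.286 Ω = 1070∠-0.3° Ω.
Step 5 — Power factor: PF = cos(φ) = Re(Z)/|Z| = 1070/1070 = 1.
Step 6 — Type: Im(Z) = -5.286 ⇒ leading (phase φ = -0.3°).

PF = 1 (leading, φ = -0.3°)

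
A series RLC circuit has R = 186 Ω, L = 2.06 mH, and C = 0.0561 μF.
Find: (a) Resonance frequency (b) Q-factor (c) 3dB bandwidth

Step 1 — Resonance: ω₀ = 1/√(LC) = 1/√(0.00206·5.61e-08) = 9.302e+04 rad/s.
Step 2 — f₀ = ω₀/(2π) = 1.48e+04 Hz.
Step 3 — Series Q: Q = ω₀L/R = 9.302e+04·0.00206/186 = 1.03.
Step 4 — Bandwidth: Δω = ω₀/Q = 9.029e+04 rad/s; BW = Δω/(2π) = 1.437e+04 Hz.

(a) f₀ = 1.48e+04 Hz  (b) Q = 1.03  (c) BW = 1.437e+04 Hz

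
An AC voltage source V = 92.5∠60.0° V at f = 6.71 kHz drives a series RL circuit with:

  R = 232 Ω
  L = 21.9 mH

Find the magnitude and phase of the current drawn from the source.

Step 1 — Angular frequency: ω = 2π·f = 2π·6710 = 4.216e+04 rad/s.
Step 2 — Component impedances:
  R: Z = R = 232 Ω
  L: Z = jωL = j·4.216e+04·0.0219 = 0 + j923.3 Ω
Step 3 — Series combination: Z_total = R + L = 232 + j923.3 Ω = 952∠75.9° Ω.
Step 4 — Source phasor: V = 92.5∠60.0° V = 46.25 + j80.11 V.
Step 5 — Ohm's law: I = V / Z_total = (46.25 + j80.11) / (232 + j923.3) = 0.09345 - j0.02661 A.
Step 6 — Convert to polar: |I| = 0.09716 A, ∠I = -15.9°.

I = 0.09716∠-15.9° A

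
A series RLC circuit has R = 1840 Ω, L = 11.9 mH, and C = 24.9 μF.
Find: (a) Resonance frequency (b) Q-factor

Step 1 — Resonance condition Im(Z)=0 gives ω₀ = 1/√(LC).
Step 2 — ω₀ = 1/√(0.0119·2.49e-05) = 1837 rad/s.
Step 3 — f₀ = ω₀/(2π) = 292.4 Hz.
Step 4 — Series Q: Q = ω₀L/R = 1837·0.0119/1840 = 0.01188.

(a) f₀ = 292.4 Hz  (b) Q = 0.01188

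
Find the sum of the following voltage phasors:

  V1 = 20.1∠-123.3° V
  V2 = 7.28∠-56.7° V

Step 1 — Convert each phasor to rectangular form:
  V1 = 20.1·(cos(-123.3°) + j·sin(-123.3°)) = -11.04 - j16.8 V
  V2 = 7.28·(cos(-56.7°) + j·sin(-56.7°)) = 3.997 - j6.085 V
Step 2 — Sum components: V_total = -7.038 - j22.88 V.
Step 3 — Convert to polar: |V_total| = 23.94 V, ∠V_total = -107.1°.

V_total = 23.94∠-107.1° V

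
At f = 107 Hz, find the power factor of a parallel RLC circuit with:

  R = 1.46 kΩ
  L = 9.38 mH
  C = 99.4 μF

Step 1 — Angular frequency: ω = 2π·f = 2π·107 = 672.3 rad/s.
Step 2 — Component impedances:
  R: Z = R = 1460 Ω
  L: Z = jωL = j·672.3·0.00938 = 0 + j6.306 Ω
  C: Z = 1/(jωC) = -j/(ω·C) = 0 - j14.96 Ω
Step 3 — Parallel combination: 1/Z_total = 1/R + 1/L + 1/C; Z_total = 0.08136 + j10.9 Ω = 10.9∠89.6° Ω.
Step 4 — Power factor: PF = cos(φ) = Re(Z)/|Z| = 0.081364/10.899 = 0.007465.
Step 5 — Type: Im(Z) = 10.9 ⇒ lagging (phase φ = 89.6°).

PF = 0.007465 (lagging, φ = 89.6°)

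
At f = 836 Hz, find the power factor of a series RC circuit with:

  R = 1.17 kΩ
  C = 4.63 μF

Step 1 — Angular frequency: ω = 2π·f = 2π·836 = 5253 rad/s.
Step 2 — Component impedances:
  R: Z = R = 1170 Ω
  C: Z = 1/(jωC) = -j/(ω·C) = 0 - j41.12 Ω
Step 3 — Series combination: Z_total = R + C = 1170 - j41.12 Ω = 1171∠-2.0° Ω.
Step 4 — Power factor: PF = cos(φ) = Re(Z)/|Z| = 1170/1170.7 = 0.9994.
Step 5 — Type: Im(Z) = -41.12 ⇒ leading (phase φ = -2.0°).

PF = 0.9994 (leading, φ = -2.0°)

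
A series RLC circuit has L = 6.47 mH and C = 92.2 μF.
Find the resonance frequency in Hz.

Step 1 — Resonance condition Im(Z)=0 gives ω₀ = 1/√(LC).
Step 2 — ω₀ = 1/√(0.00647·9.22e-05) = 1295 rad/s.
Step 3 — f₀ = ω₀/(2π) = 206.1 Hz.

f₀ = 206.1 Hz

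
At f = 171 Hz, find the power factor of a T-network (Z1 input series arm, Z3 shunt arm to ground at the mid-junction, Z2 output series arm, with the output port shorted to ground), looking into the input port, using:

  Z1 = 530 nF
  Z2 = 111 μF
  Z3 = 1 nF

Step 1 — Angular frequency: ω = 2π·f = 2π·171 = 1074 rad/s.
Step 2 — Component impedances:
  Z1: Z = 1/(jωC) = -j/(ω·C) = 0 - j1756 Ω
  Z2: Z = 1/(jωC) = -j/(ω·C) = 0 - j8.385 Ω
  Z3: Z = 1/(jωC) = -j/(ω·C) = 0 - j9.307e+05 Ω
Step 3 — With the output port shorted to ground, the output series arm Z2 runs from the junction to ground; the shunt arm Z3 also runs from the junction to ground. They appear in parallel: Z3 || Z2 = 0 - j8.385 Ω.
Step 4 — Series with input arm Z1: Z_in = Z1 + (Z3 || Z2) = 0 - j1764 Ω = 1764∠-90.0° Ω.
Step 5 — Power factor: PF = cos(φ) = Re(Z)/|Z| = 0/1764 = 0.
Step 6 — Type: Im(Z) = -1764 ⇒ leading (phase φ = -90.0°).

PF = 0 (leading, φ = -90.0°)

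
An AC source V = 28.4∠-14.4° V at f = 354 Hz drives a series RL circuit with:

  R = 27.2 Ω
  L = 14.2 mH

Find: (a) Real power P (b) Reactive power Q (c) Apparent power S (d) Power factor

Step 1 — Angular frequency: ω = 2π·f = 2π·354 = 2224 rad/s.
Step 2 — Component impedances:
  R: Z = R = 27.2 Ω
  L: Z = jωL = j·2224·0.0142 = 0 + j31.58 Ω
Step 3 — Series combination: Z_total = R + L = 27.2 + j31.58 Ω = 41.68∠49.3° Ω.
Step 4 — Source phasor: V = 28.4∠-14.4° V = 27.51 - j7.063 V.
Step 5 — Current: I = V / Z = 0.3023 - j0.6106 A = 0.6813∠-63.7° A.
Step 6 — Complex power: S = V·I* = 12.63 + j14.66 VA.
Step 7 — Real power: P = Re(S) = 12.63 W.
Step 8 — Reactive power: Q = Im(S) = 14.66 VAR.
Step 9 — Apparent power: |S| = 19.35 VA.
Step 10 — Power factor: PF = P/|S| = 0.6526 (lagging).

(a) P = 12.63 W  (b) Q = 14.66 VAR  (c) S = 19.35 VA  (d) PF = 0.6526 (lagging)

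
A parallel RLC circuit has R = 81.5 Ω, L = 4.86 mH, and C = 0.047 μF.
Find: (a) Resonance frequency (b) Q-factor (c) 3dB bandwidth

Step 1 — Resonance: ω₀ = 1/√(LC) = 1/√(0.00486·4.7e-08) = 6.617e+04 rad/s.
Step 2 — f₀ = ω₀/(2π) = 1.053e+04 Hz.
Step 3 — Parallel Q: Q = R/(ω₀L) = 81.5/(6.617e+04·0.00486) = 0.2534.
Step 4 — Bandwidth: Δω = ω₀/Q = 2.611e+05 rad/s; BW = Δω/(2π) = 4.155e+04 Hz.

(a) f₀ = 1.053e+04 Hz  (b) Q = 0.2534  (c) BW = 4.155e+04 Hz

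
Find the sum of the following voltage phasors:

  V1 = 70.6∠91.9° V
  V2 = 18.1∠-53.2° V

Step 1 — Convert each phasor to rectangular form:
  V1 = 70.6·(cos(91.9°) + j·sin(91.9°)) = -2.341 + j70.56 V
  V2 = 18.1·(cos(-53.2°) + j·sin(-53.2°)) = 10.84 - j14.49 V
Step 2 — Sum components: V_total = 8.502 + j56.07 V.
Step 3 — Convert to polar: |V_total| = 56.71 V, ∠V_total = 81.4°.

V_total = 56.71∠81.4° V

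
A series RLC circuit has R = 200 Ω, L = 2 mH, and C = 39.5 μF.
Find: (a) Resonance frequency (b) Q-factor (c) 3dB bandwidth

Step 1 — Resonance condition Im(Z)=0 gives ω₀ = 1/√(LC).
Step 2 — ω₀ = 1/√(0.002·3.95e-05) = 3558 rad/s.
Step 3 — f₀ = ω₀/(2π) = 566.2 Hz.
Step 4 — Series Q: Q = ω₀L/R = 3558·0.002/200 = 0.03558.
Step 5 — 3dB bandwidth: Δω = ω₀/Q = 1e+05 rad/s; BW = Δω/(2π) = 1.592e+04 Hz.

(a) f₀ = 566.2 Hz  (b) Q = 0.03558  (c) BW = 1.592e+04 Hz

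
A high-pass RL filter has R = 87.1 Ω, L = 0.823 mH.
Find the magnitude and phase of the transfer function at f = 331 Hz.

Step 1 — Angular frequency: ω = 2π·331 = 2080 rad/s.
Step 2 — Transfer function: H(jω) = jωL/(R + jωL).
Step 3 — Numerator jωL = j·1.712; denominator R + jωL = 87.1 + j1.712.
Step 4 — H = 0.000386 + j0.01964.
Step 5 — Magnitude: |H| = 0.01965 (-34.1 dB); phase: φ = 88.9°.

|H| = 0.01965 (-34.1 dB), φ = 88.9°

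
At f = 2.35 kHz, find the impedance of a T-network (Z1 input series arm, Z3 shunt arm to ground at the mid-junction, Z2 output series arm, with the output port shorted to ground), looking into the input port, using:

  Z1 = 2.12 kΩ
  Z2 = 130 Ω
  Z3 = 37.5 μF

Step 1 — Angular frequency: ω = 2π·f = 2π·2350 = 1.477e+04 rad/s.
Step 2 — Component impedances:
  Z1: Z = R = 2120 Ω
  Z2: Z = R = 130 Ω
  Z3: Z = 1/(jωC) = -j/(ω·C) = 0 - j1.806 Ω
Step 3 — With the output port shorted to ground, the output series arm Z2 runs from the junction to ground; the shunt arm Z3 also runs from the junction to ground. They appear in parallel: Z3 || Z2 = 0.02509 - j1.806 Ω.
Step 4 — Series with input arm Z1: Z_in = Z1 + (Z3 || Z2) = 2120 - j1.806 Ω = 2120∠-0.0° Ω.

Z = 2120 - j1.806 Ω = 2120∠-0.0° Ω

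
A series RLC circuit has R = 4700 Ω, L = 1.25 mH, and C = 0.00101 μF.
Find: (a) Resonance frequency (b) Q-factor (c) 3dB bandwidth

Step 1 — Resonance: ω₀ = 1/√(LC) = 1/√(0.00125·1.01e-09) = 8.9e+05 rad/s.
Step 2 — f₀ = ω₀/(2π) = 1.416e+05 Hz.
Step 3 — Series Q: Q = ω₀L/R = 8.9e+05·0.00125/4700 = 0.2367.
Step 4 — Bandwidth: Δω = ω₀/Q = 3.76e+06 rad/s; BW = Δω/(2π) = 5.984e+05 Hz.

(a) f₀ = 1.416e+05 Hz  (b) Q = 0.2367  (c) BW = 5.984e+05 Hz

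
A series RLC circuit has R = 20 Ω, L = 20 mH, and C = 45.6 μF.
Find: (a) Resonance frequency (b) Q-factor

Step 1 — Resonance condition Im(Z)=0 gives ω₀ = 1/√(LC).
Step 2 — ω₀ = 1/√(0.02·4.56e-05) = 1047 rad/s.
Step 3 — f₀ = ω₀/(2π) = 166.7 Hz.
Step 4 — Series Q: Q = ω₀L/R = 1047·0.02/20 = 1.047.

(a) f₀ = 166.7 Hz  (b) Q = 1.047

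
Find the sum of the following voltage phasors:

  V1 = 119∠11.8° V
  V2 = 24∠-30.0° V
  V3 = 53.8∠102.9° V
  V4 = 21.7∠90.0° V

Step 1 — Convert each phasor to rectangular form:
  V1 = 119·(cos(11.8°) + j·sin(11.8°)) = 116.5 + j24.34 V
  V2 = 24·(cos(-30.0°) + j·sin(-30.0°)) = 20.78 - j12 V
  V3 = 53.8·(cos(102.9°) + j·sin(102.9°)) = -12.01 + j52.44 V
  V4 = 21.7·(cos(90.0°) + j·sin(90.0°)) = 0 + j21.7 V
Step 2 — Sum components: V_total = 125.3 + j86.48 V.
Step 3 — Convert to polar: |V_total| = 152.2 V, ∠V_total = 34.6°.

V_total = 152.2∠34.6° V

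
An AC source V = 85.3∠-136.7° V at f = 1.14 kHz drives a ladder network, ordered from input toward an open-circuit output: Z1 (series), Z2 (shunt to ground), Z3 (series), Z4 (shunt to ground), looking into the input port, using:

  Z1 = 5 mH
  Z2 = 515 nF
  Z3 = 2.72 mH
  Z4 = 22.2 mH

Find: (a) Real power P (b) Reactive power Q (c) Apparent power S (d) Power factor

Step 1 — Angular frequency: ω = 2π·f = 2π·1140 = 7163 rad/s.
Step 2 — Component impedances:
  Z1: Z = jωL = j·7163·0.005 = 0 + j35.81 Ω
  Z2: Z = 1/(jωC) = -j/(ω·C) = 0 - j271.1 Ω
  Z3: Z = jωL = j·7163·0.00272 = 0 + j19.48 Ω
  Z4: Z = jωL = j·7163·0.0222 = 0 + j159 Ω
Step 3 — Ladder network (open output): work backward from the far end, alternating series and parallel combinations. Z_in = 0 + j558.4 Ω = 558.4∠90.0° Ω.
Step 4 — Source phasor: V = 85.3∠-136.7° V = -62.08 - j58.5 V.
Step 5 — Current: I = V / Z = -0.1048 + j0.1112 A = 0.1527∠133.3° A.
Step 6 — Complex power: S = V·I* = 0 + j13.03 VA.
Step 7 — Real power: P = Re(S) = 0 W.
Step 8 — Reactive power: Q = Im(S) = 13.03 VAR.
Step 9 — Apparent power: |S| = 13.03 VA.
Step 10 — Power factor: PF = P/|S| = 0 (lagging).

(a) P = 0 W  (b) Q = 13.03 VAR  (c) S = 13.03 VA  (d) PF = 0 (lagging)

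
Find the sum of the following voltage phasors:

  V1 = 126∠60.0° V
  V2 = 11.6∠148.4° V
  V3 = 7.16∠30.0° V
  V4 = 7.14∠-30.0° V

Step 1 — Convert each phasor to rectangular form:
  V1 = 126·(cos(60.0°) + j·sin(60.0°)) = 63 + j109.1 V
  V2 = 11.6·(cos(148.4°) + j·sin(148.4°)) = -9.88 + j6.078 V
  V3 = 7.16·(cos(30.0°) + j·sin(30.0°)) = 6.201 + j3.58 V
  V4 = 7.14·(cos(-30.0°) + j·sin(-30.0°)) = 6.183 - j3.57 V
Step 2 — Sum components: V_total = 65.5 + j115.2 V.
Step 3 — Convert to polar: |V_total| = 132.5 V, ∠V_total = 60.4°.

V_total = 132.5∠60.4° V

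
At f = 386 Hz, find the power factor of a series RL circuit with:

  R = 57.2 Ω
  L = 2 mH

Step 1 — Angular frequency: ω = 2π·f = 2π·386 = 2425 rad/s.
Step 2 — Component impedances:
  R: Z = R = 57.2 Ω
  L: Z = jωL = j·2425·0.002 = 0 + j4.851 Ω
Step 3 — Series combination: Z_total = R + L = 57.2 + j4.851 Ω = 57.41∠4.8° Ω.
Step 4 — Power factor: PF = cos(φ) = Re(Z)/|Z| = 57.2/57.405 = 0.9964.
Step 5 — Type: Im(Z) = 4.851 ⇒ lagging (phase φ = 4.8°).

PF = 0.9964 (lagging, φ = 4.8°)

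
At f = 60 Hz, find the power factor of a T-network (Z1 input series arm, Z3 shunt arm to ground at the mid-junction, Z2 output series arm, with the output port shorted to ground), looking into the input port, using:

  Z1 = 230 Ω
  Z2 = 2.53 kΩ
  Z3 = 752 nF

Step 1 — Angular frequency: ω = 2π·f = 2π·60 = 377 rad/s.
Step 2 — Component impedances:
  Z1: Z = R = 230 Ω
  Z2: Z = R = 2530 Ω
  Z3: Z = 1/(jωC) = -j/(ω·C) = 0 - j3527 Ω
Step 3 — With the output port shorted to ground, the output series arm Z2 runs from the junction to ground; the shunt arm Z3 also runs from the junction to ground. They appear in parallel: Z3 || Z2 = 1671 - j1198 Ω.
Step 4 — Series with input arm Z1: Z_in = Z1 + (Z3 || Z2) = 1901 - j1198 Ω = 2247∠-32.2° Ω.
Step 5 — Power factor: PF = cos(φ) = Re(Z)/|Z| = 1900.6/2246.8 = 0.8459.
Step 6 — Type: Im(Z) = -1198 ⇒ leading (phase φ = -32.2°).

PF = 0.8459 (leading, φ = -32.2°)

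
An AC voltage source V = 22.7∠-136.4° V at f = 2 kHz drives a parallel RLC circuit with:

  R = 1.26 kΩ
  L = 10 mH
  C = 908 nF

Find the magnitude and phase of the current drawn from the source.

Step 1 — Angular frequency: ω = 2π·f = 2π·2000 = 1.257e+04 rad/s.
Step 2 — Component impedances:
  R: Z = R = 1260 Ω
  L: Z = jωL = j·1.257e+04·0.01 = 0 + j125.7 Ω
  C: Z = 1/(jωC) = -j/(ω·C) = 0 - j87.64 Ω
Step 3 — Parallel combination: 1/Z_total = 1/R + 1/L + 1/C; Z_total = 63.24 - j275.1 Ω = 282.3∠-77.1° Ω.
Step 4 — Source phasor: V = 22.7∠-136.4° V = -16.44 - j15.65 V.
Step 5 — Ohm's law: I = V / Z_total = (-16.44 - j15.65) / (63.24 - j275.1) = 0.041 - j0.06918 A.
Step 6 — Convert to polar: |I| = 0.08042 A, ∠I = -59.3°.

I = 0.08042∠-59.3° A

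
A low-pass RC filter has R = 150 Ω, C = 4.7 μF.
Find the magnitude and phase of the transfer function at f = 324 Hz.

Step 1 — Angular frequency: ω = 2π·324 = 2036 rad/s.
Step 2 — Transfer function: H(jω) = 1/(1 + jωRC).
Step 3 — Denominator: 1 + jωRC = 1 + j·2036·150·4.7e-06 = 1 + j1.435.
Step 4 — H = 0.3268 - j0.469.
Step 5 — Magnitude: |H| = 0.5717 (-4.9 dB); phase: φ = -55.1°.

|H| = 0.5717 (-4.9 dB), φ = -55.1°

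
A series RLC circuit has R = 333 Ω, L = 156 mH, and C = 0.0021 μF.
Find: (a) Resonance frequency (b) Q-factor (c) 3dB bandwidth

Step 1 — Resonance: ω₀ = 1/√(LC) = 1/√(0.156·2.1e-09) = 5.525e+04 rad/s.
Step 2 — f₀ = ω₀/(2π) = 8793 Hz.
Step 3 — Series Q: Q = ω₀L/R = 5.525e+04·0.156/333 = 25.88.
Step 4 — Bandwidth: Δω = ω₀/Q = 2135 rad/s; BW = Δω/(2π) = 339.7 Hz.

(a) f₀ = 8793 Hz  (b) Q = 25.88  (c) BW = 339.7 Hz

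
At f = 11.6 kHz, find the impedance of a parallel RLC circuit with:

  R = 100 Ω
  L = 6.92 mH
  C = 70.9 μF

Step 1 — Angular frequency: ω = 2π·f = 2π·1.16e+04 = 7.288e+04 rad/s.
Step 2 — Component impedances:
  R: Z = R = 100 Ω
  L: Z = jωL = j·7.288e+04·0.00692 = 0 + j504.4 Ω
  C: Z = 1/(jωC) = -j/(ω·C) = 0 - j0.1935 Ω
Step 3 — Parallel combination: 1/Z_total = 1/R + 1/L + 1/C; Z_total = 0.0003748 - j0.1936 Ω = 0.1936∠-89.9° Ω.

Z = 0.0003748 - j0.1936 Ω = 0.1936∠-89.9° Ω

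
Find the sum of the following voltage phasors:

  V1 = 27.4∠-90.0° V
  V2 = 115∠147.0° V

Step 1 — Convert each phasor to rectangular form:
  V1 = 27.4·(cos(-90.0°) + j·sin(-90.0°)) = 0 - j27.4 V
  V2 = 115·(cos(147.0°) + j·sin(147.0°)) = -96.45 + j62.63 V
Step 2 — Sum components: V_total = -96.45 + j35.23 V.
Step 3 — Convert to polar: |V_total| = 102.7 V, ∠V_total = 159.9°.

V_total = 102.7∠159.9° V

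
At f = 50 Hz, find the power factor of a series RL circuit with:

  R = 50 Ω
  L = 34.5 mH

Step 1 — Angular frequency: ω = 2π·f = 2π·50 = 314.2 rad/s.
Step 2 — Component impedances:
  R: Z = R = 50 Ω
  L: Z = jωL = j·314.2·0.0345 = 0 + j10.84 Ω
Step 3 — Series combination: Z_total = R + L = 50 + j10.84 Ω = 51.16∠12.2° Ω.
Step 4 — Power factor: PF = cos(φ) = Re(Z)/|Z| = 50/51.16 = 0.9773.
Step 5 — Type: Im(Z) = 10.84 ⇒ lagging (phase φ = 12.2°).

PF = 0.9773 (lagging, φ = 12.2°)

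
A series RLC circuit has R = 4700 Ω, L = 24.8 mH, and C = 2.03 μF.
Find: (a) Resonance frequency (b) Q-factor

Step 1 — Resonance condition Im(Z)=0 gives ω₀ = 1/√(LC).
Step 2 — ω₀ = 1/√(0.0248·2.03e-06) = 4457 rad/s.
Step 3 — f₀ = ω₀/(2π) = 709.3 Hz.
Step 4 — Series Q: Q = ω₀L/R = 4457·0.0248/4700 = 0.02352.

(a) f₀ = 709.3 Hz  (b) Q = 0.02352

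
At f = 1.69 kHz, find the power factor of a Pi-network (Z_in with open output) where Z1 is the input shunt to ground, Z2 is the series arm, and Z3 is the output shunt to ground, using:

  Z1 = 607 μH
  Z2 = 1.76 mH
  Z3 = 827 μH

Step 1 — Angular frequency: ω = 2π·f = 2π·1690 = 1.062e+04 rad/s.
Step 2 — Component impedances:
  Z1: Z = jωL = j·1.062e+04·0.000607 = 0 + j6.445 Ω
  Z2: Z = jωL = j·1.062e+04·0.00176 = 0 + j18.69 Ω
  Z3: Z = jωL = j·1.062e+04·0.000827 = 0 + j8.782 Ω
Step 3 — With open output, the series arm Z2 and the output shunt Z3 appear in series to ground: Z2 + Z3 = 0 + j27.47 Ω.
Step 4 — Parallel with input shunt Z1: Z_in = Z1 || (Z2 + Z3) = 0 + j5.221 Ω = 5.221∠90.0° Ω.
Step 5 — Power factor: PF = cos(φ) = Re(Z)/|Z| = -0/5.221 = -0.
Step 6 — Type: Im(Z) = 5.221 ⇒ lagging (phase φ = 90.0°).

PF = -0 (lagging, φ = 90.0°)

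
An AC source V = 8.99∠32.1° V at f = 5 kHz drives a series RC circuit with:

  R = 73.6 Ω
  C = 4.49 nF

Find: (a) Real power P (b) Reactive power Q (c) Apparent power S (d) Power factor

Step 1 — Angular frequency: ω = 2π·f = 2π·5000 = 3.142e+04 rad/s.
Step 2 — Component impedances:
  R: Z = R = 73.6 Ω
  C: Z = 1/(jωC) = -j/(ω·C) = 0 - j7089 Ω
Step 3 — Series combination: Z_total = R + C = 73.6 - j7089 Ω = 7090∠-89.4° Ω.
Step 4 — Source phasor: V = 8.99∠32.1° V = 7.616 + j4.777 V.
Step 5 — Current: I = V / Z = -0.0006626 + j0.001081 A = 0.001268∠121.5° A.
Step 6 — Complex power: S = V·I* = 0.0001183 - j0.0114 VA.
Step 7 — Real power: P = Re(S) = 0.0001183 W.
Step 8 — Reactive power: Q = Im(S) = -0.0114 VAR.
Step 9 — Apparent power: |S| = 0.0114 VA.
Step 10 — Power factor: PF = P/|S| = 0.01038 (leading).

(a) P = 0.0001183 W  (b) Q = -0.0114 VAR  (c) S = 0.0114 VA  (d) PF = 0.01038 (leading)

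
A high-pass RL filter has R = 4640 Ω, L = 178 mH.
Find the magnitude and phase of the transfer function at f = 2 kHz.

Step 1 — Angular frequency: ω = 2π·2000 = 1.257e+04 rad/s.
Step 2 — Transfer function: H(jω) = jωL/(R + jωL).
Step 3 — Numerator jωL = j·2237; denominator R + jωL = 4640 + j2237.
Step 4 — H = 0.1886 + j0.3912.
Step 5 — Magnitude: |H| = 0.4342 (-7.2 dB); phase: φ = 64.3°.

|H| = 0.4342 (-7.2 dB), φ = 64.3°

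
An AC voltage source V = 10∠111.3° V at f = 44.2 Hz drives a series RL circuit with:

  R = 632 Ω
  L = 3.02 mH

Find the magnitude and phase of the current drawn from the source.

Step 1 — Angular frequency: ω = 2π·f = 2π·44.2 = 277.7 rad/s.
Step 2 — Component impedances:
  R: Z = R = 632 Ω
  L: Z = jωL = j·277.7·0.00302 = 0 + j0.8387 Ω
Step 3 — Series combination: Z_total = R + L = 632 + j0.8387 Ω = 632∠0.1° Ω.
Step 4 — Source phasor: V = 10∠111.3° V = -3.633 + j9.317 V.
Step 5 — Ohm's law: I = V / Z_total = (-3.633 + j9.317) / (632 + j0.8387) = -0.005728 + j0.01475 A.
Step 6 — Convert to polar: |I| = 0.01582 A, ∠I = 111.2°.

I = 0.01582∠111.2° A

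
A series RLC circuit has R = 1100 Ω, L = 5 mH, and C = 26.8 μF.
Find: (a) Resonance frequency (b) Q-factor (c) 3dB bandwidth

Step 1 — Resonance condition Im(Z)=0 gives ω₀ = 1/√(LC).
Step 2 — ω₀ = 1/√(0.005·2.68e-05) = 2732 rad/s.
Step 3 — f₀ = ω₀/(2π) = 434.8 Hz.
Step 4 — Series Q: Q = ω₀L/R = 2732·0.005/1100 = 0.01242.
Step 5 — 3dB bandwidth: Δω = ω₀/Q = 2.2e+05 rad/s; BW = Δω/(2π) = 3.501e+04 Hz.

(a) f₀ = 434.8 Hz  (b) Q = 0.01242  (c) BW = 3.501e+04 Hz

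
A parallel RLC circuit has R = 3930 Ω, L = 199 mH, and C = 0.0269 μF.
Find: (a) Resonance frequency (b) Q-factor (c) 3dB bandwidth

Step 1 — Resonance: ω₀ = 1/√(LC) = 1/√(0.199·2.69e-08) = 1.367e+04 rad/s.
Step 2 — f₀ = ω₀/(2π) = 2175 Hz.
Step 3 — Parallel Q: Q = R/(ω₀L) = 3930/(1.367e+04·0.199) = 1.445.
Step 4 — Bandwidth: Δω = ω₀/Q = 9459 rad/s; BW = Δω/(2π) = 1505 Hz.

(a) f₀ = 2175 Hz  (b) Q = 1.445  (c) BW = 1505 Hz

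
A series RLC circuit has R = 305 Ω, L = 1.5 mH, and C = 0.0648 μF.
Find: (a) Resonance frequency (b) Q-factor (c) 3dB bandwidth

Step 1 — Resonance: ω₀ = 1/√(LC) = 1/√(0.0015·6.48e-08) = 1.014e+05 rad/s.
Step 2 — f₀ = ω₀/(2π) = 1.614e+04 Hz.
Step 3 — Series Q: Q = ω₀L/R = 1.014e+05·0.0015/305 = 0.4988.
Step 4 — Bandwidth: Δω = ω₀/Q = 2.033e+05 rad/s; BW = Δω/(2π) = 3.236e+04 Hz.

(a) f₀ = 1.614e+04 Hz  (b) Q = 0.4988  (c) BW = 3.236e+04 Hz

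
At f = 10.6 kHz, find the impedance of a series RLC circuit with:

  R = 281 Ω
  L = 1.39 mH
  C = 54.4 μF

Step 1 — Angular frequency: ω = 2π·f = 2π·1.06e+04 = 6.66e+04 rad/s.
Step 2 — Component impedances:
  R: Z = R = 281 Ω
  L: Z = jωL = j·6.66e+04·0.00139 = 0 + j92.58 Ω
  C: Z = 1/(jωC) = -j/(ω·C) = 0 - j0.276 Ω
Step 3 — Series combination: Z_total = R + L + C = 281 + j92.3 Ω = 295.8∠18.2° Ω.

Z = 281 + j92.3 Ω = 295.8∠18.2° Ω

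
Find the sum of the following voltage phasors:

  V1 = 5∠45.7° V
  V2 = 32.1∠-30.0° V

Step 1 — Convert each phasor to rectangular form:
  V1 = 5·(cos(45.7°) + j·sin(45.7°)) = 3.492 + j3.578 V
  V2 = 32.1·(cos(-30.0°) + j·sin(-30.0°)) = 27.8 - j16.05 V
Step 2 — Sum components: V_total = 31.29 - j12.47 V.
Step 3 — Convert to polar: |V_total| = 33.69 V, ∠V_total = -21.7°.

V_total = 33.69∠-21.7° V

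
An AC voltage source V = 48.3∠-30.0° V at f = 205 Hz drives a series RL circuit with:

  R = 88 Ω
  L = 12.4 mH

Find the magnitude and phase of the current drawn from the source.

Step 1 — Angular frequency: ω = 2π·f = 2π·205 = 1288 rad/s.
Step 2 — Component impedances:
  R: Z = R = 88 Ω
  L: Z = jωL = j·1288·0.0124 = 0 + j15.97 Ω
Step 3 — Series combination: Z_total = R + L = 88 + j15.97 Ω = 89.44∠10.3° Ω.
Step 4 — Source phasor: V = 48.3∠-30.0° V = 41.83 - j24.15 V.
Step 5 — Ohm's law: I = V / Z_total = (41.83 - j24.15) / (88 + j15.97) = 0.412 - j0.3492 A.
Step 6 — Convert to polar: |I| = 0.54 A, ∠I = -40.3°.

I = 0.54∠-40.3° A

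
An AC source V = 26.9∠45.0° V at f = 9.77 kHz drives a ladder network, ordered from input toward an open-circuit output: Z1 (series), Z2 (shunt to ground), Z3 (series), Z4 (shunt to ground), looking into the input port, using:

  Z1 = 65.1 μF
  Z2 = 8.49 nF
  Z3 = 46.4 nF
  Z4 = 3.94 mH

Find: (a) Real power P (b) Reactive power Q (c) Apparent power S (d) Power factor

Step 1 — Angular frequency: ω = 2π·f = 2π·9770 = 6.139e+04 rad/s.
Step 2 — Component impedances:
  Z1: Z = 1/(jωC) = -j/(ω·C) = 0 - j0.2502 Ω
  Z2: Z = 1/(jωC) = -j/(ω·C) = 0 - j1919 Ω
  Z3: Z = 1/(jωC) = -j/(ω·C) = 0 - j351.1 Ω
  Z4: Z = jωL = j·6.139e+04·0.00394 = 0 + j241.9 Ω
Step 3 — Ladder network (open output): work backward from the far end, alternating series and parallel combinations. Z_in = 0 - j103.6 Ω = 103.6∠-90.0° Ω.
Step 4 — Source phasor: V = 26.9∠45.0° V = 19.02 + j19.02 V.
Step 5 — Current: I = V / Z = -0.1836 + j0.1836 A = 0.2597∠135.0° A.
Step 6 — Complex power: S = V·I* = 0 - j6.986 VA.
Step 7 — Real power: P = Re(S) = 0 W.
Step 8 — Reactive power: Q = Im(S) = -6.986 VAR.
Step 9 — Apparent power: |S| = 6.986 VA.
Step 10 — Power factor: PF = P/|S| = 0 (leading).

(a) P = 0 W  (b) Q = -6.986 VAR  (c) S = 6.986 VA  (d) PF = 0 (leading)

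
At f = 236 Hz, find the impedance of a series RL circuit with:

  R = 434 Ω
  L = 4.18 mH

Step 1 — Angular frequency: ω = 2π·f = 2π·236 = 1483 rad/s.
Step 2 — Component impedances:
  R: Z = R = 434 Ω
  L: Z = jωL = j·1483·0.00418 = 0 + j6.198 Ω
Step 3 — Series combination: Z_total = R + L = 434 + j6.198 Ω = 434∠0.8° Ω.

Z = 434 + j6.198 Ω = 434∠0.8° Ω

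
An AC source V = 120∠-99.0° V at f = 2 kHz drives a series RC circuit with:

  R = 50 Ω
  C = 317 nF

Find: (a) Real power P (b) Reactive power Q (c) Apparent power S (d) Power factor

Step 1 — Angular frequency: ω = 2π·f = 2π·2000 = 1.257e+04 rad/s.
Step 2 — Component impedances:
  R: Z = R = 50 Ω
  C: Z = 1/(jωC) = -j/(ω·C) = 0 - j251 Ω
Step 3 — Series combination: Z_total = R + C = 50 - j251 Ω = 256∠-78.7° Ω.
Step 4 — Source phasor: V = 120∠-99.0° V = -18.77 - j118.5 V.
Step 5 — Current: I = V / Z = 0.4398 - j0.1624 A = 0.4688∠-20.3° A.
Step 6 — Complex power: S = V·I* = 10.99 - j55.17 VA.
Step 7 — Real power: P = Re(S) = 10.99 W.
Step 8 — Reactive power: Q = Im(S) = -55.17 VAR.
Step 9 — Apparent power: |S| = 56.26 VA.
Step 10 — Power factor: PF = P/|S| = 0.1953 (leading).

(a) P = 10.99 W  (b) Q = -55.17 VAR  (c) S = 56.26 VA  (d) PF = 0.1953 (leading)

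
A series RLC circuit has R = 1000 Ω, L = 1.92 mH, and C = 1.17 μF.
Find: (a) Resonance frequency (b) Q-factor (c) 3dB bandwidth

Step 1 — Resonance condition Im(Z)=0 gives ω₀ = 1/√(LC).
Step 2 — ω₀ = 1/√(0.00192·1.17e-06) = 2.11e+04 rad/s.
Step 3 — f₀ = ω₀/(2π) = 3358 Hz.
Step 4 — Series Q: Q = ω₀L/R = 2.11e+04·0.00192/1000 = 0.04051.
Step 5 — 3dB bandwidth: Δω = ω₀/Q = 5.208e+05 rad/s; BW = Δω/(2π) = 8.289e+04 Hz.

(a) f₀ = 3358 Hz  (b) Q = 0.04051  (c) BW = 8.289e+04 Hz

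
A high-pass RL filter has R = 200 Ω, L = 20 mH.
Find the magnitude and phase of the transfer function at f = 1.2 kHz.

Step 1 — Angular frequency: ω = 2π·1200 = 7540 rad/s.
Step 2 — Transfer function: H(jω) = jωL/(R + jωL).
Step 3 — Numerator jωL = j·150.8; denominator R + jωL = 200 + j150.8.
Step 4 — H = 0.3624 + j0.4807.
Step 5 — Magnitude: |H| = 0.602 (-4.4 dB); phase: φ = 53.0°.

|H| = 0.602 (-4.4 dB), φ = 53.0°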